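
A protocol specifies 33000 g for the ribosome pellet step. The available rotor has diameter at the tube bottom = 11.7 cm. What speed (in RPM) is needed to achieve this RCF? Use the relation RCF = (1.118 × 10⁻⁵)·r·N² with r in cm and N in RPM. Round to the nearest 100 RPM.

r = 11.7 / 2 = 5.85 cm
33,000 = 1.118 × 10⁻⁵ × 5.85 × N²
N² = 33,000 / (6.5403 × 10⁻⁵) = 504,564,011
N ≈ √504,564,011 ≈ 22,462.5

≈ 22500 RPM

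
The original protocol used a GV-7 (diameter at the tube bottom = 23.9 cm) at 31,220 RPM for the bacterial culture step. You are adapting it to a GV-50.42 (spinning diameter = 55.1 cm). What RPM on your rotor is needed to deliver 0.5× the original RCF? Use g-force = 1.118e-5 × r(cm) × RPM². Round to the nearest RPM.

Original rotor: r = 23.9 / 2 = 11.95 cm
RCF_original = 1.118 × 10⁻⁵ × 11.95 × (31220)² = 1.118 × 10⁻⁵ × 11.95 × 974,688,400 ≈ 130,219.3 × g
Target RCF = 0.5 × 130,219.3 ≈ 65,109.7 × g
Your rotor: r = 55.1 / 2 = 27.55 cm
65,109.7 = 1.118 × 10⁻⁵ × 27.55 × N²
N² = 65,109.7 / (30.8009 × 10⁻⁵) = 211,388,953
N ≈ √211,388,953 ≈ 14,539.2

14539 RPM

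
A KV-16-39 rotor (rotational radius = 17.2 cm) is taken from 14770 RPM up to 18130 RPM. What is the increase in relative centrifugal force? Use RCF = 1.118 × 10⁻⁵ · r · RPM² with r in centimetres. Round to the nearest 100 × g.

≈ 21300 × g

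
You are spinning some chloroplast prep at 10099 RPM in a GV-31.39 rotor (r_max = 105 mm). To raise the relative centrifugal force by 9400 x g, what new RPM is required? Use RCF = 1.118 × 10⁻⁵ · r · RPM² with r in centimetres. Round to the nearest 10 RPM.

≈ 13490 RPM

r = 105 mm = 10.5 cm
Current RCF = 1.118 × 10⁻⁵ × 10.5 × (10099)² = 1.118 × 10⁻⁵ × 10.5 × 101,989,801 ≈ 11,972.6 × g
Target RCF = 11,972.6 + 9,400 = 21,372.6 × g
N² = 21,372.6 / (11.739 × 10⁻⁵) = 182,064,912
N ≈ √182,064,912 ≈ 13,493.1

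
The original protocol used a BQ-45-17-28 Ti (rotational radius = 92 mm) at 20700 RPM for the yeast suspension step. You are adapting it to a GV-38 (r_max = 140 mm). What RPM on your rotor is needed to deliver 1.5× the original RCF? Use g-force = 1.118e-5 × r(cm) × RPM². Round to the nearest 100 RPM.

20600 RPM

Original rotor: r = 92 mm = 9.2 cm
RCF_original = 1.118 × 10⁻⁵ × 9.2 × (20700)² = 1.118 × 10⁻⁵ × 9.2 × 428,490,000 ≈ 44,072.8 × g
Target RCF = 1.5 × 44,072.8 ≈ 66,109.2 × g
Your rotor: r = 140 mm = 14.0 cm
66,109.2 = 1.118 × 10⁻⁵ × 14 × N²
N² = 66,109.2 / (15.652 × 10⁻⁵) = 422,369,026
N ≈ √422,369,026 ≈ 20,551.6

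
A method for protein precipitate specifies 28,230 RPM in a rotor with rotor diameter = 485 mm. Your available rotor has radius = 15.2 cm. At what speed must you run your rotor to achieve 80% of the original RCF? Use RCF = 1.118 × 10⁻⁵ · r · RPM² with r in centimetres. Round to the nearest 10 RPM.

≈ 31890 RPM

Original rotor: r = 485 mm / 2 = 242.5 mm = 24.25 cm
RCF_original = 1.118 × 10⁻⁵ × 24.25 × (28230)² = 1.118 × 10⁻⁵ × 24.25 × 796,932,900 ≈ 216,060.5 × g
Target RCF = 0.8 × 216,060.5 ≈ 172,848.4 × g
172,848.4 = 1.118 × 10⁻⁵ × 15.2 × N²
N² = 172,848.4 / (16.9936 × 10⁻⁵) = 1,017,138,217
N ≈ √1,017,138,217 ≈ 31,892.6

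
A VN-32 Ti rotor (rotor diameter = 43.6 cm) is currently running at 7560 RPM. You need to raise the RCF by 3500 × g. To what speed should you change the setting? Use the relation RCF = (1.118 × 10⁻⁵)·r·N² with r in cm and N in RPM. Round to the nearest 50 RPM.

r = 43.6 / 2 = 21.8 cm
Current RCF = 1.118 × 10⁻⁵ × 21.8 × (7560)² = 1.118 × 10⁻⁵ × 21.8 × 57,153,600 ≈ 13,929.7 × g
Target RCF = 13,929.7 + 3,500 = 17,429.7 × g
N² = 17,429.7 / (24.3724 × 10⁻⁵) = 71,514,090
N ≈ √71,514,090 ≈ 8,456.6

N₂ ≈ 8450 RPM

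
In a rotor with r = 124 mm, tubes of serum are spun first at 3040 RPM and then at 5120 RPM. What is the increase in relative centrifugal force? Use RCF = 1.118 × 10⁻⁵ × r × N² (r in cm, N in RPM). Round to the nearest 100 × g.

≈ 2400 ×g

r = 124 mm = 12.4 cm
RCF₁ = 1.118 × 10⁻⁵ × 12.4 × (3040)² = 1.118 × 10⁻⁵ × 12.4 × 9,241,600 ≈ 1,281.2 × g
RCF₂ = 1.118 × 10⁻⁵ × 12.4 × (5120)² = 1.118 × 10⁻⁵ × 12.4 × 26,214,400 ≈ 3,634.2 × g
Increase = 3,634.2 − 1,281.2 = 2,353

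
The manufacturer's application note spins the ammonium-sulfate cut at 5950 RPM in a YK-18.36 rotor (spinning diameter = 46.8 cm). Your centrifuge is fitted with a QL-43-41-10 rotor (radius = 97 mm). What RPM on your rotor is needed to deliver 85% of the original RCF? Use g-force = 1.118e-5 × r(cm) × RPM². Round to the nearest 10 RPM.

≈ 8520 RPM

Original rotor: r = 46.8 / 2 = 23.4 cm
RCF_original = 1.118 × 10⁻⁵ × 23.4 × (5950)² = 1.118 × 10⁻⁵ × 23.4 × 35,402,500 ≈ 9,261.7 × g
Target RCF = 0.85 × 9,261.7 ≈ 7,872.4 × g
Your rotor: r = 97 mm = 9.7 cm
7,872.4 = 1.118 × 10⁻⁵ × 9.7 × N²
N² = 7,872.4 / (10.8446 × 10⁻⁵) = 72,592,811
N ≈ √72,592,811 ≈ 8,520.1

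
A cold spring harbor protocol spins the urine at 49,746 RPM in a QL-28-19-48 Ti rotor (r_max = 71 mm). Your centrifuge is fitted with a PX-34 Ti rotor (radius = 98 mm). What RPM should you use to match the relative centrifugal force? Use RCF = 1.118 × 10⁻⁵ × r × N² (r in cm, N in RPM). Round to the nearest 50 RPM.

Original rotor: r = 71 mm = 7.1 cm
RCF = 1.118 × 10⁻⁵ × r × N²
RCF_original = 1.118 × 10⁻⁵ × 7.1 × (49746)² = 1.118 × 10⁻⁵ × 7.1 × 2,474,664,516 ≈ 196,433.9 × g
Your rotor: r = 98 mm = 9.8 cm
196,433.9 = 1.118 × 10⁻⁵ × 9.8 × N²
N² = 196,433.9 / (10.9564 × 10⁻⁵) = 1,792,869,008
N ≈ √1,792,869,008 ≈ 42,342.3

42350 RPM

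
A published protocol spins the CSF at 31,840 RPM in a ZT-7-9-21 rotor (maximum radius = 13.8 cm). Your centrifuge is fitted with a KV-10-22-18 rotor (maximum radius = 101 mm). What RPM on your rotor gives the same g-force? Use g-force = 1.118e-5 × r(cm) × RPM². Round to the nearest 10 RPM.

≈ 37220 RPM

RCF_original = 1.118 × 10⁻⁵ × 13.8 × (31840)² = 1.118 × 10⁻⁵ × 13.8 × 1,013,785,600 ≈ 156,410.9 × g
Your rotor: r = 101 mm = 10.1 cm
156,410.9 = 1.118 × 10⁻⁵ × 10.1 × N²
N² = 156,410.9 / (11.2918 × 10⁻⁵) = 1,385,172,426
N ≈ √1,385,172,426 ≈ 37,217.9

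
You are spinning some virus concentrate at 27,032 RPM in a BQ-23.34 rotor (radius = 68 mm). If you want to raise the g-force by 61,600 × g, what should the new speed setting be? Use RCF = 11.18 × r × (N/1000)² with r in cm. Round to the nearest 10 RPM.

≈ 39260 RPM

r = 68 mm = 6.8 cm
Current RCF = 11.18 × 6.8 × (27.032)² = 11.18 × 6.8 × 730.729024 ≈ 55,552.9 × g
Target RCF = 55,552.9 + 61,600 = 117,152.9 × g
(N/1000)² = 117,152.9 / 76.024 = 1540.999
N = 1000 × √1540.999 ≈ 39,255.6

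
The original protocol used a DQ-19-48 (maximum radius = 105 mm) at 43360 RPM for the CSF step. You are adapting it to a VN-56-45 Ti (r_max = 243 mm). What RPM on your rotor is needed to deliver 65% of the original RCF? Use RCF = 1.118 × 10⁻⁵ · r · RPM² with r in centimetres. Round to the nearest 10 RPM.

Original rotor: r = 105 mm = 10.5 cm
RCF_original = 1.118 × 10⁻⁵ × 10.5 × (43360)² = 1.118 × 10⁻⁵ × 10.5 × 1,880,089,600 ≈ 220,703.7 × g
Target RCF = 0.65 × 220,703.7 ≈ 143,457.4 × g
Your rotor: r = 243 mm = 24.3 cm
143,457.4 = 1.118 × 10⁻⁵ × 24.3 × N²
N² = 143,457.4 / (27.1674 × 10⁻⁵) = 528,049,795
N ≈ √528,049,795 ≈ 22,979.3

22980 RPM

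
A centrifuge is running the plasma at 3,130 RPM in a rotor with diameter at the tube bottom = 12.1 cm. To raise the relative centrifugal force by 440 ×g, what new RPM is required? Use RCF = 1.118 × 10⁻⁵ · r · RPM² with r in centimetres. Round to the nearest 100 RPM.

4000 RPM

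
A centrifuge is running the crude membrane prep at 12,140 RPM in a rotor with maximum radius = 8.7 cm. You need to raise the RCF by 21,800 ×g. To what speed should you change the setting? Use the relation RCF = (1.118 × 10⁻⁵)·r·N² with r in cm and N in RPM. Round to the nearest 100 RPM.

Current RCF = 1.118 × 10⁻⁵ × 8.7 × (12140)² = 1.118 × 10⁻⁵ × 8.7 × 147,379,600 ≈ 14,335 × g
Target RCF = 14,335 + 21,800 = 36,135 × g
N² = 36,135 / (9.7266 × 10⁻⁵) = 371,507,001
N ≈ √371,507,001 ≈ 19,274.5

N₂ ≈ 19300 RPM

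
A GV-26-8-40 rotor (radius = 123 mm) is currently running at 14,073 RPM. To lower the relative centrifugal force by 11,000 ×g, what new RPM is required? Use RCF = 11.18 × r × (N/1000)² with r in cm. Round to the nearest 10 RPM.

≈ 10870 RPM

r = 123 mm = 12.3 cm
Current RCF = 11.18 × 12.3 × (14.073)² = 11.18 × 12.3 × 198.049329 ≈ 27,234.6 × g
Target RCF = 27,234.6 − 11,000 = 16,234.6 × g
(N/1000)² = 16,234.6 / 137.514 = 118.0578
N = 1000 × √118.0578 ≈ 10,865.4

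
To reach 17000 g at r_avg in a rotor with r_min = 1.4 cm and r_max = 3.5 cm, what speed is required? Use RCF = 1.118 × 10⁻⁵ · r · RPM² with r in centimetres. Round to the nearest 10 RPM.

24910 RPM

r_avg = (1.4 + 3.5) / 2 = 2.45 cm
17,000 = 1.118 × 10⁻⁵ × 2.45 × N²
N² = 17,000 / (2.7391 × 10⁻⁵) = 620,641,817
N ≈ √620,641,817 ≈ 24,912.7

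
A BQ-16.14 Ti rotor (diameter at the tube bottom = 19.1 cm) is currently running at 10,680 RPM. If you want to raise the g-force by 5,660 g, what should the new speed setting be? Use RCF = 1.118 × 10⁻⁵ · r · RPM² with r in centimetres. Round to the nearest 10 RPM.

N₂ ≈ 12930 RPM

r = 19.1 / 2 = 9.55 cm
Current RCF = 1.118 × 10⁻⁵ × 9.55 × (10680)² = 1.118 × 10⁻⁵ × 9.55 × 114,062,400 ≈ 12,178.3 × g
Target RCF = 12,178.3 + 5,660 = 17,838.3 × g
N² = 17,838.3 / (10.6769 × 10⁻⁵) = 167,073,776
N ≈ √167,073,776 ≈ 12,925.7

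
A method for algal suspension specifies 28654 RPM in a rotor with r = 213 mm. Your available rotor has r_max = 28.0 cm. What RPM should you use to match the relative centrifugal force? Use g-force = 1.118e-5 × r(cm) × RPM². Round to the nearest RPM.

≈ 24992 RPM

Original rotor: r = 213 mm = 21.3 cm
RCF = 1.118 × 10⁻⁵ × r × N²
RCF_original = 1.118 × 10⁻⁵ × 21.3 × (28654)² = 1.118 × 10⁻⁵ × 21.3 × 821,051,716 ≈ 195,520.3 × g
195,520.3 = 1.118 × 10⁻⁵ × 28 × N²
N² = 195,520.3 / (31.304 × 10⁻⁵) = 624,585,676
N ≈ √624,585,676 ≈ 24,991.7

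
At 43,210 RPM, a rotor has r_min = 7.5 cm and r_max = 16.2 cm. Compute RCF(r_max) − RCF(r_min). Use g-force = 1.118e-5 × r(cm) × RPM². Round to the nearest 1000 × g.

RCF_max = 1.118 × 10⁻⁵ × 16.2 × (43210)² = 1.118 × 10⁻⁵ × 16.2 × 1,867,104,100 ≈ 338,162.4 × g
RCF_min = 1.118 × 10⁻⁵ × 7.5 × (43210)² = 1.118 × 10⁻⁵ × 7.5 × 1,867,104,100 ≈ 156,556.7 × g
ΔRCF = 338,162.4 − 156,556.7 = 181,605.7

182000 ×g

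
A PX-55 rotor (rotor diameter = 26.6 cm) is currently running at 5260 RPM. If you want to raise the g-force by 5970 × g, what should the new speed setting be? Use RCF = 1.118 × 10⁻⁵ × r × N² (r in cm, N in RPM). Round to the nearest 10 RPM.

r = 26.6 / 2 = 13.3 cm
Current RCF = 1.118 × 10⁻⁵ × 13.3 × (5260)² = 1.118 × 10⁻⁵ × 13.3 × 27,667,600 ≈ 4,114 × g
Target RCF = 4,114 + 5,970 = 10,084 × g
N² = 10,084 / (14.8694 × 10⁻⁵) = 67,817,128
N ≈ √67,817,128 ≈ 8,235.1

N₂ ≈ 8240 RPM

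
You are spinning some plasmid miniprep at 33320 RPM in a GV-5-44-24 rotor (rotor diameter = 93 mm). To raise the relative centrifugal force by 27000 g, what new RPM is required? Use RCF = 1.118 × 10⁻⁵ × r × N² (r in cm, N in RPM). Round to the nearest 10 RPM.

r = 93 mm / 2 = 46.5 mm = 4.65 cm
Current RCF = 1.118 × 10⁻⁵ × 4.65 × (33320)² = 1.118 × 10⁻⁵ × 4.65 × 1,110,222,400 ≈ 57,717.1 × g
Target RCF = 57,717.1 + 27,000 = 84,717.1 × g
N² = 84,717.1 / (5.1987 × 10⁻⁵) = 1,629,582,396
N ≈ √1,629,582,396 ≈ 40,368.1

≈ 40370 RPM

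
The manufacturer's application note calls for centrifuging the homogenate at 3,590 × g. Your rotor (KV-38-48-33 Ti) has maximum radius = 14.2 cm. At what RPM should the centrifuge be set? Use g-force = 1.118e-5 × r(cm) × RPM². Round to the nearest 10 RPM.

3,590 = 1.118 × 10⁻⁵ × 14.2 × N²
N² = 3,590 / (15.8756 × 10⁻⁵) = 22,613,319
N ≈ √22,613,319 ≈ 4,755.3

≈ 4760 RPM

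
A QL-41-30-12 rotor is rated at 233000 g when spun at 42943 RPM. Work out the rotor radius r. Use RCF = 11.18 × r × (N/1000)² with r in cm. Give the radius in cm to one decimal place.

233000 = 11.18 × r × (42.943)²
r = 233000 / (11.18 × 1844.101249) = 233000 / 20617.05 ≈ 11.301 cm

11.3 cm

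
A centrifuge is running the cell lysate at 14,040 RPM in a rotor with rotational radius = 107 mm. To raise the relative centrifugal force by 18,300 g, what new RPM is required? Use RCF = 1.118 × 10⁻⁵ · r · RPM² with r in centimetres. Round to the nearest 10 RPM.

≈ 18710 RPM

r = 107 mm = 10.7 cm
Current RCF = 1.118 × 10⁻⁵ × 10.7 × (14040)² = 1.118 × 10⁻⁵ × 10.7 × 197,121,600 ≈ 23,580.9 × g
Target RCF = 23,580.9 + 18,300 = 41,880.9 × g
N² = 41,880.9 / (11.9626 × 10⁻⁵) = 350,098,641
N ≈ √350,098,641 ≈ 18,710.9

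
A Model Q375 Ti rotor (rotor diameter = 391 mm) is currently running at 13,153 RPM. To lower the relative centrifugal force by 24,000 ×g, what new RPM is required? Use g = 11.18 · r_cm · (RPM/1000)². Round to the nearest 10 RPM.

r = 391 mm / 2 = 195.5 mm = 19.55 cm
Current RCF = 11.18 × 19.55 × (13.153)² = 11.18 × 19.55 × 173.001409 ≈ 37,812.7 × g
Target RCF = 37,812.7 − 24,000 = 13,812.7 × g
(N/1000)² = 13,812.7 / 218.569 = 63.19606
N = 1000 × √63.19606 ≈ 7,949.6

N₂ ≈ 7950 RPM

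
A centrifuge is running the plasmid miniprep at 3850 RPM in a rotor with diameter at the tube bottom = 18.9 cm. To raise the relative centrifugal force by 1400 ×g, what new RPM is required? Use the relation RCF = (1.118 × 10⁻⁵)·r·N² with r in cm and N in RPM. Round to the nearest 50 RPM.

r = 18.9 / 2 = 9.45 cm
Current RCF = 1.118 × 10⁻⁵ × 9.45 × (3850)² = 1.118 × 10⁻⁵ × 9.45 × 14,822,500 ≈ 1,566 × g
Target RCF = 1,566 + 1,400 = 2,966 × g
N² = 2,966 / (10.5651 × 10⁻⁵) = 28,073,563
N ≈ √28,073,563 ≈ 5,298.4

N₂ ≈ 5300 RPM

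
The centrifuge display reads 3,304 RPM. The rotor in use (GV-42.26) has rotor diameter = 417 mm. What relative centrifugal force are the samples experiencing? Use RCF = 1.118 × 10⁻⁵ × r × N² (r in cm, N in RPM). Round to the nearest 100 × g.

≈ 2500 x g

r = 417 mm / 2 = 208.5 mm = 20.85 cm
RCF = 1.118 × 10⁻⁵ × 20.85 × (3304)² = 1.118 × 10⁻⁵ × 20.85 × 10,916,416 ≈ 2,544.6 × g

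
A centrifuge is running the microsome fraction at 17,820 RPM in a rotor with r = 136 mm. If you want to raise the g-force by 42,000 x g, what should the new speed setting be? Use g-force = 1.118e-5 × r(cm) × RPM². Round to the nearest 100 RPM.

r = 136 mm = 13.6 cm
Current RCF = 1.118 × 10⁻⁵ × 13.6 × (17820)² = 1.118 × 10⁻⁵ × 13.6 × 317,552,400 ≈ 48,283.2 × g
Target RCF = 48,283.2 + 42,000 = 90,283.2 × g
N² = 90,283.2 / (15.2048 × 10⁻⁵) = 593,780,911
N ≈ √593,780,911 ≈ 24,367.6

N₂ ≈ 24400 RPM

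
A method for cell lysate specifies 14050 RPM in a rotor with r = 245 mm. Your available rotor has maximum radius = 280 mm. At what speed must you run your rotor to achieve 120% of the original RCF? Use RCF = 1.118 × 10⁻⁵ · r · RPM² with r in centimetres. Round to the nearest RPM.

Original rotor: r = 245 mm = 24.5 cm
RCF_original = 1.118 × 10⁻⁵ × 24.5 × (14050)² = 1.118 × 10⁻⁵ × 24.5 × 197,402,500 ≈ 54,070.5 × g
Target RCF = 1.2 × 54,070.5 ≈ 64,884.6 × g
Your rotor: r = 280 mm = 28.0 cm
64,884.6 = 1.118 × 10⁻⁵ × 28 × N²
N² = 64,884.6 / (31.304 × 10⁻⁵) = 207,272,553
N ≈ √207,272,553 ≈ 14,397.0

14397 RPM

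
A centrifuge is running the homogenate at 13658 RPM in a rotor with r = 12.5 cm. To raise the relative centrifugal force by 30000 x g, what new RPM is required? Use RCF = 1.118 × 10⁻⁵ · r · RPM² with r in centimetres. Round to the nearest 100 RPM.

Current RCF = 1.118 × 10⁻⁵ × 12.5 × (13658)² = 1.118 × 10⁻⁵ × 12.5 × 186,540,964 ≈ 26,069.1 × g
Target RCF = 26,069.1 + 30,000 = 56,069.1 × g
N² = 56,069.1 / (13.975 × 10⁻⁵) = 401,210,018
N ≈ √401,210,018 ≈ 20,030.2

20000 RPM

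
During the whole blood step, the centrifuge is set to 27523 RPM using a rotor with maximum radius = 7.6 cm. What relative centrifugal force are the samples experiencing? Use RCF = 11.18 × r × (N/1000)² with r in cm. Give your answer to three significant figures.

RCF = 11.18 × 7.6 × (27.523)² = 11.18 × 7.6 × 757.515529 ≈ 64,364.6 × g

RCF ≈ 64400 × g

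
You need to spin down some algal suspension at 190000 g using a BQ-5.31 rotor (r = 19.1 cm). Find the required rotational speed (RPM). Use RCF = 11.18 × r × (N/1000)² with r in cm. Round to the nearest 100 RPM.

190,000 = 11.18 × 19.1 × (N/1000)²
(N/1000)² = 190,000 / 213.538 = 889.7714
N = 1000 × √889.7714 ≈ 29,829.0

N ≈ 29800 RPM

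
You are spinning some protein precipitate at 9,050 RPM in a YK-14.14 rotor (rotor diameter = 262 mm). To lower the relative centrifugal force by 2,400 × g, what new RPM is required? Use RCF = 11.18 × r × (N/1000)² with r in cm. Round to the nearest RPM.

r = 262 mm / 2 = 131 mm = 13.1 cm
Current RCF = 11.18 × 13.1 × (9.05)² = 11.18 × 13.1 × 81.9025 ≈ 11,995.3 × g
Target RCF = 11,995.3 − 2,400 = 9,595.3 × g
(N/1000)² = 9,595.3 / 146.458 = 65.51571
N = 1000 × √65.51571 ≈ 8,094.2

8094 RPM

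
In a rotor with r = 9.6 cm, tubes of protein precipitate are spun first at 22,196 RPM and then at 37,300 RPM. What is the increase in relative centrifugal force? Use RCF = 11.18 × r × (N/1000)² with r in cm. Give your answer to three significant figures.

≈ 96400 g

RCF₁ = 11.18 × 9.6 × (22.196)² = 11.18 × 9.6 × 492.662416 ≈ 52,876.5 × g
RCF₂ = 11.18 × 9.6 × (37.3)² = 11.18 × 9.6 × 1,391.29 ≈ 149,324.4 × g
Increase = 149,324.4 − 52,876.5 = 96,447.9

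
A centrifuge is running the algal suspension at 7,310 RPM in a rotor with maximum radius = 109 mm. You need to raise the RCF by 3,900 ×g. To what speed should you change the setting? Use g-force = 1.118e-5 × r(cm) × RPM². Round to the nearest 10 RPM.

9240 RPM

r = 109 mm = 10.9 cm
Current RCF = 1.118 × 10⁻⁵ × 10.9 × (7310)² = 1.118 × 10⁻⁵ × 10.9 × 53,436,100 ≈ 6,511.8 × g
Target RCF = 6,511.8 + 3,900 = 10,411.8 × g
N² = 10,411.8 / (12.1862 × 10⁻⁵) = 85,439,267
N ≈ √85,439,267 ≈ 9,243.3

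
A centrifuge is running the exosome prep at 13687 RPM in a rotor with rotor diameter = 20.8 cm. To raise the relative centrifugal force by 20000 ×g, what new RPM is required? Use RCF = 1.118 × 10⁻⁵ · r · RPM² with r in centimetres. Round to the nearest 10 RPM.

18960 RPM

r = 20.8 / 2 = 10.4 cm
Current RCF = 1.118 × 10⁻⁵ × 10.4 × (13687)² = 1.118 × 10⁻⁵ × 10.4 × 187,333,969 ≈ 21,781.7 × g
Target RCF = 21,781.7 + 20,000 = 41,781.7 × g
N² = 41,781.7 / (11.6272 × 10⁻⁵) = 359,344,468
N ≈ √359,344,468 ≈ 18,956.4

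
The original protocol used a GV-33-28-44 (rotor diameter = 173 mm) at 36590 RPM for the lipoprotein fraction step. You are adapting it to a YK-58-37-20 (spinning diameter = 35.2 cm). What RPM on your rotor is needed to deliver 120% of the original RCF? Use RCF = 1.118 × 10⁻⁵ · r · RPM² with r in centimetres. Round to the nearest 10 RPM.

Original rotor: r = 173 mm / 2 = 86.5 mm = 8.65 cm
RCF_original = 1.118 × 10⁻⁵ × 8.65 × (36590)² = 1.118 × 10⁻⁵ × 8.65 × 1,338,828,100 ≈ 129,474 × g
Target RCF = 1.2 × 129,474 ≈ 155,368.8 × g
Your rotor: r = 35.2 / 2 = 17.6 cm
155,368.8 = 1.118 × 10⁻⁵ × 17.6 × N²
N² = 155,368.8 / (19.6768 × 10⁻⁵) = 789,604,001
N ≈ √789,604,001 ≈ 28,099.9

≈ 28100 RPM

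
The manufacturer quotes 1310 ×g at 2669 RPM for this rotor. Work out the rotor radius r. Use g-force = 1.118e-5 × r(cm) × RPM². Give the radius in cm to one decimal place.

r ≈ 16.4 cm

RCF = 1.118 × 10⁻⁵ × r × N²
1310 = 1.118 × 10⁻⁵ × r × (2669)²
r = 1310 / (1.118 × 10⁻⁵ × 7,123,561) = 1310 / 79.64141 ≈ 16.449 cm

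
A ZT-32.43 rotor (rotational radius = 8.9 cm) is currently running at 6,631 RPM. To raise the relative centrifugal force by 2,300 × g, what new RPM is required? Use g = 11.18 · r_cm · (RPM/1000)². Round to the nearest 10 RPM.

Current RCF = 11.18 × 8.9 × (6.631)² = 11.18 × 8.9 × 43.970161 ≈ 4,375.1 × g
Target RCF = 4,375.1 + 2,300 = 6,675.1 × g
(N/1000)² = 6,675.1 / 99.502 = 67.08508
N = 1000 × √67.08508 ≈ 8,190.5

8190 RPM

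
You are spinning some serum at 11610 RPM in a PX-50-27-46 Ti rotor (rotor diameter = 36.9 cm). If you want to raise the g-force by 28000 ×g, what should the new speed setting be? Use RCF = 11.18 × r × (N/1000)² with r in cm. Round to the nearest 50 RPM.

N₂ ≈ 16450 RPM

r = 36.9 / 2 = 18.45 cm
Current RCF = 11.18 × 18.45 × (11.61)² = 11.18 × 18.45 × 134.7921 ≈ 27,803.7 × g
Target RCF = 27,803.7 + 28,000 = 55,803.7 × g
(N/1000)² = 55,803.7 / 206.271 = 270.5358
N = 1000 × √270.5358 ≈ 16,448.0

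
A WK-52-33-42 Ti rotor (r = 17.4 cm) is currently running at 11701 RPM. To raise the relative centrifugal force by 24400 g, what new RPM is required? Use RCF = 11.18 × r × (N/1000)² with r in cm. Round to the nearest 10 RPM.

N₂ ≈ 16200 RPM

Current RCF = 11.18 × 17.4 × (11.701)² = 11.18 × 17.4 × 136.913401 ≈ 26,634 × g
Target RCF = 26,634 + 24,400 = 51,034 × g
(N/1000)² = 51,034 / 194.532 = 262.3424
N = 1000 × √262.3424 ≈ 16,197.0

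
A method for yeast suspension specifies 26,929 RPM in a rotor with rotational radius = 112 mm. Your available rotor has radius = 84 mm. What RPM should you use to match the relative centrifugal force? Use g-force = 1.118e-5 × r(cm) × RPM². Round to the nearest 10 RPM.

31090 RPM

Original rotor: r = 112 mm = 11.2 cm
RCF = 1.118 × 10⁻⁵ × r × N²
RCF_original = 1.118 × 10⁻⁵ × 11.2 × (26929)² = 1.118 × 10⁻⁵ × 11.2 × 725,171,041 ≈ 90,803 × g
Your rotor: r = 84 mm = 8.4 cm
90,803 = 1.118 × 10⁻⁵ × 8.4 × N²
N² = 90,803 / (9.3912 × 10⁻⁵) = 966,894,540
N ≈ √966,894,540 ≈ 31,094.9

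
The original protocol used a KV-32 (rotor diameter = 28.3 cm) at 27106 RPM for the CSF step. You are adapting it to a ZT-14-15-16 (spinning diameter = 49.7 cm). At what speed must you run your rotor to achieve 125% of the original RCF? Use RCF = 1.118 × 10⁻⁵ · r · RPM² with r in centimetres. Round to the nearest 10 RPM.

≈ 22870 RPM

Original rotor: r = 28.3 / 2 = 14.15 cm
RCF_original = 1.118 × 10⁻⁵ × 14.15 × (27106)² = 1.118 × 10⁻⁵ × 14.15 × 734,735,236 ≈ 116,232.9 × g
Target RCF = 1.25 × 116,232.9 ≈ 145,291.1 × g
Your rotor: r = 49.7 / 2 = 24.85 cm
145,291.1 = 1.118 × 10⁻⁵ × 24.85 × N²
N² = 145,291.1 / (27.7823 × 10⁻⁵) = 522,962,822
N ≈ √522,962,822 ≈ 22,868.4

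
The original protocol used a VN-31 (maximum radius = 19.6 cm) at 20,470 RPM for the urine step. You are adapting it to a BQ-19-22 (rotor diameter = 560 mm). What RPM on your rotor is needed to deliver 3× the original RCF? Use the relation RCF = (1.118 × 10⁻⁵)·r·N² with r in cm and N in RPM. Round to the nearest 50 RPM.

29650 RPM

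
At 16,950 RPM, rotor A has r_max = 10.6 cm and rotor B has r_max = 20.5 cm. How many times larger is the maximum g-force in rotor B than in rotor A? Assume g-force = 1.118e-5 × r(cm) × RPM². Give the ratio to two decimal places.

1.93

At fixed N, RCF ∝ r, so RCF_B/RCF_A = r_B/r_A = 20.5 / 10.6 = 1.9340.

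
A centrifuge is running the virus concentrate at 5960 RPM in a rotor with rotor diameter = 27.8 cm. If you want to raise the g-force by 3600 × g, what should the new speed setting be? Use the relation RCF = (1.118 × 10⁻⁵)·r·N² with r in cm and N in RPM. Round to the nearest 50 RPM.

r = 27.8 / 2 = 13.9 cm
Current RCF = 1.118 × 10⁻⁵ × 13.9 × (5960)² = 1.118 × 10⁻⁵ × 13.9 × 35,521,600 ≈ 5,520.1 × g
Target RCF = 5,520.1 + 3,600 = 9,120.1 × g
N² = 9,120.1 / (15.5402 × 10⁻⁵) = 58,687,147
N ≈ √58,687,147 ≈ 7,660.8

≈ 7650 RPM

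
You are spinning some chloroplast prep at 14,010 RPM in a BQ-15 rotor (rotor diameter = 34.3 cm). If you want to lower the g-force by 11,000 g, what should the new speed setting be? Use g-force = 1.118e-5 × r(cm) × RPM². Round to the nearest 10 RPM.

N₂ ≈ 11790 RPM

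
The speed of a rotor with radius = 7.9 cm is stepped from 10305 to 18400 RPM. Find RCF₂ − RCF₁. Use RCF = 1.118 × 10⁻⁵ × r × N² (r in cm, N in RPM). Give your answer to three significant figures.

≈ 20500 ×g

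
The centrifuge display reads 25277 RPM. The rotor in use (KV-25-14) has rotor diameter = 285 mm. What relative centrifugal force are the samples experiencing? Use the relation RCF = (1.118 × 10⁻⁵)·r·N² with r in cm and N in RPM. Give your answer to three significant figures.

r = 285 mm / 2 = 142.5 mm = 14.25 cm
RCF = 1.118 × 10⁻⁵ × r × N²
RCF = 1.118 × 10⁻⁵ × 14.25 × (25277)² = 1.118 × 10⁻⁵ × 14.25 × 638,926,729 ≈ 101,790.6 × g

RCF ≈ 102000 x g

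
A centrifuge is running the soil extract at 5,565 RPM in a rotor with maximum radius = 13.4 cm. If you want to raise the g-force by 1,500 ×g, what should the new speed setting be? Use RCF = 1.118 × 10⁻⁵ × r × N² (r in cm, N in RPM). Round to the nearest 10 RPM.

Current RCF = 1.118 × 10⁻⁵ × 13.4 × (5565)² = 1.118 × 10⁻⁵ × 13.4 × 30,969,225 ≈ 4,639.6 × g
Target RCF = 4,639.6 + 1,500 = 6,139.6 × g
N² = 6,139.6 / (14.9812 × 10⁻⁵) = 40,982,031
N ≈ √40,982,031 ≈ 6,401.7

≈ 6400 RPM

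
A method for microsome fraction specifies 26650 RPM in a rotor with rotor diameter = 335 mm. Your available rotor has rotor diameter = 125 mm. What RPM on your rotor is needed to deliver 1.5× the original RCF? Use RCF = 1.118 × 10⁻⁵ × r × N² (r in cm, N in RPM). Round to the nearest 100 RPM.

53400 RPM

Original rotor: r = 335 mm / 2 = 167.5 mm = 16.75 cm
RCF_original = 1.118 × 10⁻⁵ × 16.75 × (26650)² = 1.118 × 10⁻⁵ × 16.75 × 710,222,500 ≈ 132,999.8 × g
Target RCF = 1.5 × 132,999.8 ≈ 199,499.7 × g
Your rotor: r = 125 mm / 2 = 62.5 mm = 6.25 cm
199,499.7 = 1.118 × 10⁻⁵ × 6.25 × N²
N² = 199,499.7 / (6.9875 × 10⁻⁵) = 2,855,094,097
N ≈ √2,855,094,097 ≈ 53,433.1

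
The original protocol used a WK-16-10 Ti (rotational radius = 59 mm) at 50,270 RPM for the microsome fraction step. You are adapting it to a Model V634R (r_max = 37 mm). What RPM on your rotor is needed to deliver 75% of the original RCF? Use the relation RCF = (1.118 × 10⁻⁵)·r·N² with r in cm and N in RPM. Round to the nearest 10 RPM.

≈ 54970 RPM

Original rotor: r = 59 mm = 5.9 cm
RCF_original = 1.118 × 10⁻⁵ × 5.9 × (50270)² = 1.118 × 10⁻⁵ × 5.9 × 2,527,072,900 ≈ 166,690.8 × g
Target RCF = 0.75 × 166,690.8 ≈ 125,018.1 × g
Your rotor: r = 37 mm = 3.7 cm
125,018.1 = 1.118 × 10⁻⁵ × 3.7 × N²
N² = 125,018.1 / (4.1366 × 10⁻⁵) = 3,022,242,905
N ≈ √3,022,242,905 ≈ 54,974.9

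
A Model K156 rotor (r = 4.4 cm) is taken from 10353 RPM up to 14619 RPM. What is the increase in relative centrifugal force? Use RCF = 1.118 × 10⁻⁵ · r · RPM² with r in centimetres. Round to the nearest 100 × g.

≈ 5200 ×g

RCF₁ = 1.118 × 10⁻⁵ × 4.4 × (10353)² = 1.118 × 10⁻⁵ × 4.4 × 107,184,609 ≈ 5,272.6 × g
RCF₂ = 1.118 × 10⁻⁵ × 4.4 × (14619)² = 1.118 × 10⁻⁵ × 4.4 × 213,715,161 ≈ 10,513.1 × g
Increase = 10,513.1 − 5,272.6 = 5,240.5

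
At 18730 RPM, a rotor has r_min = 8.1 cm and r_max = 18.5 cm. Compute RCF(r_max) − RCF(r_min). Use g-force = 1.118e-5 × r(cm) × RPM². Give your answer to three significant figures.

40800 × g

RCF_max = 1.118 × 10⁻⁵ × 18.5 × (18730)² = 1.118 × 10⁻⁵ × 18.5 × 350,812,900 ≈ 72,558.6 × g
RCF_min = 1.118 × 10⁻⁵ × 8.1 × (18730)² = 1.118 × 10⁻⁵ × 8.1 × 350,812,900 ≈ 31,768.9 × g
ΔRCF = 72,558.6 − 31,768.9 = 40,789.7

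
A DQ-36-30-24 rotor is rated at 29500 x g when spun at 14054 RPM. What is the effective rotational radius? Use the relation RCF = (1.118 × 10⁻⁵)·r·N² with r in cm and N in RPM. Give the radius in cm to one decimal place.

RCF = 1.118 × 10⁻⁵ × r × N²
29500 = 1.118 × 10⁻⁵ × r × (14054)²
r = 29500 / (1.118 × 10⁻⁵ × 197,514,916) = 29500 / 2208.217 ≈ 13.359 cm

13.4 cm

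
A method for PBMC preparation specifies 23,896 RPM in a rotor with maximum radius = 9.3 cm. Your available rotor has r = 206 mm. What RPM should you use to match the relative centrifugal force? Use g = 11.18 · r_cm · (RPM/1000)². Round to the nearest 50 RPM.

≈ 16050 RPM

RCF = 11.18 × r × (N/1000)²
RCF_original = 11.18 × 9.3 × (23.896)² = 11.18 × 9.3 × 571.018816 ≈ 59,371.1 × g
Your rotor: r = 206 mm = 20.6 cm
59,371.1 = 11.18 × 20.6 × (N/1000)²
(N/1000)² = 59,371.1 / 230.308 = 257.79
N = 1000 × √257.79 ≈ 16,055.8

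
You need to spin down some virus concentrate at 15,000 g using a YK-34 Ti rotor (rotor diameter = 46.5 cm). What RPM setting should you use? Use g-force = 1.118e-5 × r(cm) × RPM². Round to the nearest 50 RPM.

r = 46.5 / 2 = 23.25 cm
15,000 = 1.118 × 10⁻⁵ × 23.25 × N²
N² = 15,000 / (25.9935 × 10⁻⁵) = 57,706,734
N ≈ √57,706,734 ≈ 7,596.5

N ≈ 7600 RPM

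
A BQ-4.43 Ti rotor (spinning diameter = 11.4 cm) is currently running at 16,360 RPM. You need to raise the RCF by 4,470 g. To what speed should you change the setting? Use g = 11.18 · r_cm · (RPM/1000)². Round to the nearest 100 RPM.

r = 11.4 / 2 = 5.7 cm
Current RCF = 11.18 × 5.7 × (16.36)² = 11.18 × 5.7 × 267.6496 ≈ 17,056.2 × g
Target RCF = 17,056.2 + 4,470 = 21,526.2 × g
(N/1000)² = 21,526.2 / 63.726 = 337.7931
N = 1000 × √337.7931 ≈ 18,379.1

N₂ ≈ 18400 RPM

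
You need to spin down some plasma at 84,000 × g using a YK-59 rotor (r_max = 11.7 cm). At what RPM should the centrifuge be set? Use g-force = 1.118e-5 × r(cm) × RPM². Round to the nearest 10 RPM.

RCF = 1.118 × 10⁻⁵ × r × N²
84,000 = 1.118 × 10⁻⁵ × 11.7 × N²
N² = 84,000 / (13.0806 × 10⁻⁵) = 642,172,377
N ≈ √642,172,377 ≈ 25,341.1

25340 RPM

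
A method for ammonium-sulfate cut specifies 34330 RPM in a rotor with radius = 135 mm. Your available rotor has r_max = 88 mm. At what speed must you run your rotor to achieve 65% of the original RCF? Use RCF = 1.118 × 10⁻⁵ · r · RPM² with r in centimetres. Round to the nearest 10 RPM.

34280 RPM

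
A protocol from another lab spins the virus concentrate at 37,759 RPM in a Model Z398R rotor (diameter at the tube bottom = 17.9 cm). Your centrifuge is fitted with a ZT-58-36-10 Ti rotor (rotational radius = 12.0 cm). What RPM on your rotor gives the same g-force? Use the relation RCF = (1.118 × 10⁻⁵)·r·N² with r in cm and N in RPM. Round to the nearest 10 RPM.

Original rotor: r = 17.9 / 2 = 8.95 cm
RCF_original = 1.118 × 10⁻⁵ × 8.95 × (37759)² = 1.118 × 10⁻⁵ × 8.95 × 1,425,742,081 ≈ 142,661.2 × g
142,661.2 = 1.118 × 10⁻⁵ × 12 × N²
N² = 142,661.2 / (13.416 × 10⁻⁵) = 1,063,366,130
N ≈ √1,063,366,130 ≈ 32,609.3

32610 RPM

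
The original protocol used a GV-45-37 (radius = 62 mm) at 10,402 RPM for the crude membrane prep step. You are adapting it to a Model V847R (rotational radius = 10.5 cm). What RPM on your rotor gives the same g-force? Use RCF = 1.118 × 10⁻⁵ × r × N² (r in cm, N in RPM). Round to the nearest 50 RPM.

Original rotor: r = 62 mm = 6.2 cm
RCF_original = 1.118 × 10⁻⁵ × 6.2 × (10402)² = 1.118 × 10⁻⁵ × 6.2 × 108,201,604 ≈ 7,500.1 × g
7,500.1 = 1.118 × 10⁻⁵ × 10.5 × N²
N² = 7,500.1 / (11.739 × 10⁻⁵) = 63,890,451
N ≈ √63,890,451 ≈ 7,993.2

≈ 8000 RPM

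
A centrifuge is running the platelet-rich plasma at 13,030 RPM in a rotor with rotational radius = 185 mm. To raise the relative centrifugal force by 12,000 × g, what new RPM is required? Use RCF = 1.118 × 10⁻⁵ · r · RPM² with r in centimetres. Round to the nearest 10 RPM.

r = 185 mm = 18.5 cm
Current RCF = 1.118 × 10⁻⁵ × 18.5 × (13030)² = 1.118 × 10⁻⁵ × 18.5 × 169,780,900 ≈ 35,115.8 × g
Target RCF = 35,115.8 + 12,000 = 47,115.8 × g
N² = 47,115.8 / (20.683 × 10⁻⁵) = 227,799,642
N ≈ √227,799,642 ≈ 15,093.0

≈ 15090 RPM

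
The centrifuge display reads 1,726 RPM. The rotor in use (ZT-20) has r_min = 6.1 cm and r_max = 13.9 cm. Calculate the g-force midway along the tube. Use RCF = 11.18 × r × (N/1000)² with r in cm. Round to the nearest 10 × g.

330 g

r_avg = (6.1 + 13.9) / 2 = 10 cm
RCF = 11.18 × 10 × (1.726)² = 11.18 × 10 × 2.979076 ≈ 333.1 × g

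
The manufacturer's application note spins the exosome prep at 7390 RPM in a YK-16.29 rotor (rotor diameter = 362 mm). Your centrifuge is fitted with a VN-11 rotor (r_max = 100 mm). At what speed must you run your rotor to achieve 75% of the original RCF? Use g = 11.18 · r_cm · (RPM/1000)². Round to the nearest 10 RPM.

8610 RPM

Original rotor: r = 362 mm / 2 = 181 mm = 18.1 cm
RCF = 11.18 × r × (N/1000)²
RCF_original = 11.18 × 18.1 × (7.39)² = 11.18 × 18.1 × 54.6121 ≈ 11,051.2 × g
Target RCF = 0.75 × 11,051.2 ≈ 8,288.4 × g
Your rotor: r = 100 mm = 10.0 cm
8,288.4 = 11.18 × 10 × (N/1000)²
(N/1000)² = 8,288.4 / 111.8 = 74.13596
N = 1000 × √74.13596 ≈ 8,610.2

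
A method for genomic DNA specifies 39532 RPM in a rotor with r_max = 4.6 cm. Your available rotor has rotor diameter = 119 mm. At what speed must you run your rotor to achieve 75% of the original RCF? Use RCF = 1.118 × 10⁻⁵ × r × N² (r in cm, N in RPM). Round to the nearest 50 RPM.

RCF_original = 1.118 × 10⁻⁵ × 4.6 × (39532)² = 1.118 × 10⁻⁵ × 4.6 × 1,562,779,024 ≈ 80,370.6 × g
Target RCF = 0.75 × 80,370.6 ≈ 60,278 × g
Your rotor: r = 119 mm / 2 = 59.5 mm = 5.95 cm
60,278 = 1.118 × 10⁻⁵ × 5.95 × N²
N² = 60,278 / (6.6521 × 10⁻⁵) = 906,149,938
N ≈ √906,149,938 ≈ 30,102.3

≈ 30100 RPM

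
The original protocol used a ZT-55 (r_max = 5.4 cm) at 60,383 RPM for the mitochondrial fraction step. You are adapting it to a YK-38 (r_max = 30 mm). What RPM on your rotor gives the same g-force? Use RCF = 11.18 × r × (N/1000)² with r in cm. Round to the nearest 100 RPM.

RCF_original = 11.18 × 5.4 × (60.383)² = 11.18 × 5.4 × 3,646.106689 ≈ 220,122.8 × g
Your rotor: r = 30 mm = 3.0 cm
220,122.8 = 11.18 × 3 × (N/1000)²
(N/1000)² = 220,122.8 / 33.54 = 6562.993
N = 1000 × √6562.993 ≈ 81,012.3

81000 RPM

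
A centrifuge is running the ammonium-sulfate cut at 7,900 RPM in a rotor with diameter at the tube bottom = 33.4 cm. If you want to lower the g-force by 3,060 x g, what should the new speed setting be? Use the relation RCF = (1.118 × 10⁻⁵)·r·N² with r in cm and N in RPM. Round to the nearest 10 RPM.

N₂ ≈ 6780 RPM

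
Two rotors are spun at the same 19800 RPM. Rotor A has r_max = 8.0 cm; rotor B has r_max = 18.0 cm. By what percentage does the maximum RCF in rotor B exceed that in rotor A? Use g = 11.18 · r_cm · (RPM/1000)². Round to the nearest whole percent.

125%

At equal RPM, RCF scales linearly with r: ratio = 18.0 / 8.0 = 2.2500.
So rotor B delivers 125.0% more g-force.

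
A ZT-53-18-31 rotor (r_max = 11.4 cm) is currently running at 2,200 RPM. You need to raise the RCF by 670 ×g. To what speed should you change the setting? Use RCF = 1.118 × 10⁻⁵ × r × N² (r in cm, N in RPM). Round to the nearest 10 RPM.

3180 RPM

Current RCF = 1.118 × 10⁻⁵ × 11.4 × (2200)² = 1.118 × 10⁻⁵ × 11.4 × 4,840,000 ≈ 616.9 × g
Target RCF = 616.9 + 670 = 1,286.9 × g
N² = 1,286.9 / (12.7452 × 10⁻⁵) = 10,097,135
N ≈ √10,097,135 ≈ 3,177.6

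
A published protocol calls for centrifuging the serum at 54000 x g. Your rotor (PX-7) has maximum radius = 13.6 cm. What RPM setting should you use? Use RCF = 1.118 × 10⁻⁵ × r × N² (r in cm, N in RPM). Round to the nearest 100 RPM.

54,000 = 1.118 × 10⁻⁵ × 13.6 × N²
N² = 54,000 / (15.2048 × 10⁻⁵) = 355,151,005
N ≈ √355,151,005 ≈ 18,845.5

18800 RPM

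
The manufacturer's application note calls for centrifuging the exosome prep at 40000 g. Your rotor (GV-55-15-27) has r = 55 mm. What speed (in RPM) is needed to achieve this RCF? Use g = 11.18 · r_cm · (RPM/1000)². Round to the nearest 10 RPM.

25510 RPM

r = 55 mm = 5.5 cm
RCF = 11.18 × r × (N/1000)²
40,000 = 11.18 × 5.5 × (N/1000)²
(N/1000)² = 40,000 / 61.49 = 650.5123
N = 1000 × √650.5123 ≈ 25,505.1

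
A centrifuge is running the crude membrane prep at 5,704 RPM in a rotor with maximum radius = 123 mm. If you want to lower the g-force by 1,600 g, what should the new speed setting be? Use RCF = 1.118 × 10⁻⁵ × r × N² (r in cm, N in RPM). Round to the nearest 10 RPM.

4570 RPM

r = 123 mm = 12.3 cm
Current RCF = 1.118 × 10⁻⁵ × 12.3 × (5704)² = 1.118 × 10⁻⁵ × 12.3 × 32,535,616 ≈ 4,474.1 × g
Target RCF = 4,474.1 − 1,600 = 2,874.1 × g
N² = 2,874.1 / (13.7514 × 10⁻⁵) = 20,900,417
N ≈ √20,900,417 ≈ 4,571.7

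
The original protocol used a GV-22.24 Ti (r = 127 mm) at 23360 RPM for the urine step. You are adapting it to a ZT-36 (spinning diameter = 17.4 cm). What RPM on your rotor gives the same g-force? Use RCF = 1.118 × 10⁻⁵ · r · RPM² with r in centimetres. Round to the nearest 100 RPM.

28200 RPM

Original rotor: r = 127 mm = 12.7 cm
RCF_original = 1.118 × 10⁻⁵ × 12.7 × (23360)² = 1.118 × 10⁻⁵ × 12.7 × 545,689,600 ≈ 77,480.3 × g
Your rotor: r = 17.4 / 2 = 8.7 cm
77,480.3 = 1.118 × 10⁻⁵ × 8.7 × N²
N² = 77,480.3 / (9.7266 × 10⁻⁵) = 796,581,539
N ≈ √796,581,539 ≈ 28,223.8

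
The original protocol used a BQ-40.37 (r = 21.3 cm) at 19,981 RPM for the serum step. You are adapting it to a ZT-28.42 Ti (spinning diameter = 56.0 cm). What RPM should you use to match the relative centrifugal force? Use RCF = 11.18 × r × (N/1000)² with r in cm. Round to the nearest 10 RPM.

RCF = 11.18 × r × (N/1000)²
RCF_original = 11.18 × 21.3 × (19.981)² = 11.18 × 21.3 × 399.240361 ≈ 95,072.7 × g
Your rotor: r = 56.0 / 2 = 28 cm
95,072.7 = 11.18 × 28 × (N/1000)²
(N/1000)² = 95,072.7 / 313.04 = 303.7078
N = 1000 × √303.7078 ≈ 17,427.2

17430 RPM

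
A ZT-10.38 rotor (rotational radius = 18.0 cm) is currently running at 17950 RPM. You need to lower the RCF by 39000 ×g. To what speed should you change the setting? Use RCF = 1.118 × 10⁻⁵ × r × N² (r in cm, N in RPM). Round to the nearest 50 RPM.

≈ 11350 RPM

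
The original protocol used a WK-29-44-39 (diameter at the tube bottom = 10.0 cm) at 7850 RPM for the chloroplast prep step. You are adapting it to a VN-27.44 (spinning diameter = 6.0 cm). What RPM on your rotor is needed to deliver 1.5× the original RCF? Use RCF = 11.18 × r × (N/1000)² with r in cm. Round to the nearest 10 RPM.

Original rotor: r = 10.0 / 2 = 5 cm
RCF_original = 11.18 × 5 × (7.85)² = 11.18 × 5 × 61.6225 ≈ 3,444.7 × g
Target RCF = 1.5 × 3,444.7 ≈ 5,167 × g
Your rotor: r = 6.0 / 2 = 3 cm
5,167 = 11.18 × 3 × (N/1000)²
(N/1000)² = 5,167 / 33.54 = 154.0549
N = 1000 × √154.0549 ≈ 12,411.9

12410 RPM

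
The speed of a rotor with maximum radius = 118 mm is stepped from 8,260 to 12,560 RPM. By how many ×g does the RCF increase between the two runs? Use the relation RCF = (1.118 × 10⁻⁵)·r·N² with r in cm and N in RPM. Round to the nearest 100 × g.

≈ 11800 ×g

r = 118 mm = 11.8 cm
RCF₁ = 1.118 × 10⁻⁵ × 11.8 × (8260)² = 1.118 × 10⁻⁵ × 11.8 × 68,227,600 ≈ 9,000.9 × g
RCF₂ = 1.118 × 10⁻⁵ × 11.8 × (12560)² = 1.118 × 10⁻⁵ × 11.8 × 157,753,600 ≈ 20,811.5 × g
Increase = 20,811.5 − 9,000.9 = 11,810.6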